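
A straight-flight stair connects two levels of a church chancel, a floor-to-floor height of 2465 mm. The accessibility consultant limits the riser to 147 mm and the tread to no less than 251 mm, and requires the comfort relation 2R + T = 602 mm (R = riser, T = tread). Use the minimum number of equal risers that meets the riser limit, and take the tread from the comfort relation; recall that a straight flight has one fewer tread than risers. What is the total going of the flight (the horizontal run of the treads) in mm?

4992 mm

2465 / 147 = 16.77, so 17 risers are needed.
Each riser is 2465/17 = 145 mm (≤ 147 mm).
From 2R + T = 602: T = 602 − 290 = 312 mm.
Going = (17 − 1) × 312 = 4992 mm.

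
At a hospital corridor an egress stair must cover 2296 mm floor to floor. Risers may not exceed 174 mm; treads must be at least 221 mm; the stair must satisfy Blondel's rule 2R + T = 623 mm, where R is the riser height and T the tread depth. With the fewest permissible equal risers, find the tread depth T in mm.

⌈2296/174⌉ = 14 risers.
Riser R = 2296 / 14 = 164 mm, within the 174 mm limit.
T = 623 − 2·164 = 295 mm, which satisfies the 221 mm minimum.

295 mm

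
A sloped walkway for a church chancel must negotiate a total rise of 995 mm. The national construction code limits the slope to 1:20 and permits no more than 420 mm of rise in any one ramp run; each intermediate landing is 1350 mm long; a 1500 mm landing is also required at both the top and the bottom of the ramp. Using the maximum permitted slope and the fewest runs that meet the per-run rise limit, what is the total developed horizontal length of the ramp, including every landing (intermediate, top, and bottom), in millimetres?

⌈995/420⌉ = 3 ramp runs. That means 2 intermediate landings.
Ramp run (horizontal) at 1:20: 995 × 20 = 19900 mm.
2 intermediate landings contribute 2 × 1350 = 2700 mm.
Top and bottom landings: 2 × 1500 = 3000 mm.
Total = 19900 + 2700 + 3000 = 25600 mm.

25600 mm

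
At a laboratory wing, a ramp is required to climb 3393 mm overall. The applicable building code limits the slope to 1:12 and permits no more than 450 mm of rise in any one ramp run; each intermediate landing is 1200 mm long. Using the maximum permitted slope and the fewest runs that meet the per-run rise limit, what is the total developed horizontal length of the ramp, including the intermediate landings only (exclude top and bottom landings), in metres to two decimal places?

3393 / 450 = 7.540 → round up to 8 ramp runs. That means 7 intermediate landings.
Ramp run (horizontal) at 1:12: 3393 × 12 = 40716 mm.
7 intermediate landings contribute 7 × 1200 = 8400 mm.
Total developed length = 40716 + 8400 = 49116 mm.
= 49.12 m.

49.12 m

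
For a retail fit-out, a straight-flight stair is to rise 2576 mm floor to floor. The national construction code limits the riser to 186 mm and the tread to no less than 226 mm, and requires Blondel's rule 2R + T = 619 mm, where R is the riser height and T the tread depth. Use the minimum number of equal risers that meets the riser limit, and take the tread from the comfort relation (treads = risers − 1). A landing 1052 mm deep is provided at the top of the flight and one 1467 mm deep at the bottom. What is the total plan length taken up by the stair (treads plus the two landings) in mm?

5782 mm

2576 / 186 = 13.85, so 14 risers are needed.
R = 2576 ÷ 14 = 184 mm.
From 2R + T = 619: T = 619 − 368 = 251 mm.
Going = (14 − 1) × 251 = 3263 mm.
Enclosure = 3263 + 1052 + 1467 = 5782 mm.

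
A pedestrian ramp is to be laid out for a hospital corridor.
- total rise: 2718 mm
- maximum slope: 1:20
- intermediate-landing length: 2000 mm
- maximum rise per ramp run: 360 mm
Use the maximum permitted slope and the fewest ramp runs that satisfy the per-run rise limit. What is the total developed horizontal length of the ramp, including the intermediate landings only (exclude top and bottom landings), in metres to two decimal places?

2718 / 360 = 7.550 → round up to 8 ramp runs. That means 7 intermediate landings.
Ramp run (horizontal) at 1:20: 2718 × 20 = 54360 mm.
7 intermediate landings contribute 7 × 2000 = 14000 mm.
Total developed length = 54360 + 14000 = 68360 mm.
= 68.36 m.

68.36 m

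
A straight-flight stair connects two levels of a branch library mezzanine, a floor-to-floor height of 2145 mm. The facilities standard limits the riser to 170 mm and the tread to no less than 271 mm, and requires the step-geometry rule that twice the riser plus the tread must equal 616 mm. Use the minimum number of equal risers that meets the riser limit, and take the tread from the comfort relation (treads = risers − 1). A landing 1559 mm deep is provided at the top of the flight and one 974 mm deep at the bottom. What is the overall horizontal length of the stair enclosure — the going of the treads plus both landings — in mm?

5965 mm

2145 / 170 = 12.62, so 13 risers are needed.
Riser R = 2145 / 13 = 165 mm, within the 170 mm limit.
T = 616 − 2·165 = 286 mm, which satisfies the 271 mm minimum.
Going = (13 − 1) × 286 = 3432 mm.
Enclosure = 3432 + 1559 + 974 = 5965 mm.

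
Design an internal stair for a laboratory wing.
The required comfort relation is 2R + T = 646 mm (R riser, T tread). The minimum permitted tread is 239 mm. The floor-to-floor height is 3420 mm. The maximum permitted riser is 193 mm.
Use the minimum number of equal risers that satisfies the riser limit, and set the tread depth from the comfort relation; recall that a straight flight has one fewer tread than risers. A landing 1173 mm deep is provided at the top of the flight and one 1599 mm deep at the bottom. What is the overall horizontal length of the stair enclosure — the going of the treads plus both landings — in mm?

⌈3420/193⌉ = 18 risers.
Each riser is 3420/18 = 190 mm (≤ 193 mm).
Tread T = 646 − 2 × 190 = 266 mm (≥ 239 mm).
18 risers give 17 treads; going = 17 × 266 = 4522 mm.
Enclosure = 4522 + 1173 + 1599 = 7294 mm.

7294 mm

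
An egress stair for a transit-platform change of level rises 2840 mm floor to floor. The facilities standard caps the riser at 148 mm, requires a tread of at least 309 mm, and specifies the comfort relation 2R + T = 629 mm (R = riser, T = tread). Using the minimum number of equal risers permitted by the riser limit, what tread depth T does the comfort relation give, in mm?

At most 148 each: 2840/148 = 19.19, giving 20 risers.
R = 2840 ÷ 20 = 142 mm.
From 2R + T = 629: T = 629 − 284 = 345 mm.

345 mm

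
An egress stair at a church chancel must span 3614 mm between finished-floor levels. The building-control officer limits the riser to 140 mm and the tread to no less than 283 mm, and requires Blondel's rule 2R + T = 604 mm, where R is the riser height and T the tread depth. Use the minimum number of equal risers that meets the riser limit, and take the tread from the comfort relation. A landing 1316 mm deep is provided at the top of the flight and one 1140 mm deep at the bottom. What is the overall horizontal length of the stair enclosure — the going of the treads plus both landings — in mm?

⌈3614/140⌉ = 26 risers.
R = 3614 ÷ 26 = 139 mm.
Tread T = 604 − 2 × 139 = 326 mm (≥ 283 mm).
26 risers give 25 treads; going = 25 × 326 = 8150 mm.
Add landings: 8150 + 1316 + 1140 = 10606 mm.

10606 mm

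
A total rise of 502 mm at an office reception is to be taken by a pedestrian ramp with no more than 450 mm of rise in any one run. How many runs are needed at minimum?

2 runs

⌈502/450⌉ = 2 ramp runs.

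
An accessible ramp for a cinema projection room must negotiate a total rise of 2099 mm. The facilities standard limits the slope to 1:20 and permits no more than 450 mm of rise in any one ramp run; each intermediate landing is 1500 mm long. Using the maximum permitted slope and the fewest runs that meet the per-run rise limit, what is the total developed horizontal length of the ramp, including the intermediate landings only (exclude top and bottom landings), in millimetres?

47980 mm

⌈2099/450⌉ = 5 ramp runs. That means 4 intermediate landings.
Ramp run (horizontal) at 1:20: 2099 × 20 = 41980 mm.
Intermediate landings: 4 × 1500 = 6000 mm.
Total developed length = 41980 + 6000 = 47980 mm.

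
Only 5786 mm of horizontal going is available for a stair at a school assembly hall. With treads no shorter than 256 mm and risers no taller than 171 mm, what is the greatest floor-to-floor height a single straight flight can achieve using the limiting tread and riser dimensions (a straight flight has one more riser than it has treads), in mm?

3933 mm

5786 / 256 = 22.60, so 22 treads fit.
Risers = treads + 1 = 23.
Maximum height = 23 × 171 = 3933 mm.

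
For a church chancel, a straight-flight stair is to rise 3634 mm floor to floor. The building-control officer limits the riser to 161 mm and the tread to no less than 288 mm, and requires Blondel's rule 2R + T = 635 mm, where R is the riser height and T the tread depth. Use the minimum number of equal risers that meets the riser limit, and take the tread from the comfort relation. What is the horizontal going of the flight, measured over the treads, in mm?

7018 mm

⌈3634/161⌉ = 23 risers.
Riser R = 3634 / 23 = 158 mm, within the 161 mm limit.
T = 635 − 2·158 = 319 mm, which satisfies the 288 mm minimum.
23 risers give 22 treads; going = 22 × 319 = 7018 mm.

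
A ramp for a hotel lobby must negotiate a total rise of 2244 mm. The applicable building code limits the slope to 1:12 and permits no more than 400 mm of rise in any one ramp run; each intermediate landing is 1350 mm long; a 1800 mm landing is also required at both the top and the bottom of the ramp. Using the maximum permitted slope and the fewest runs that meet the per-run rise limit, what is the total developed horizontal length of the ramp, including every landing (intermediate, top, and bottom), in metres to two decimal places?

At most 400 each: 2244/400 = 5.61, giving 6 ramp runs. That means 5 intermediate landings.
Horizontal run for 2244 mm of rise at 1:12 is 2244 × 12 = 26928 mm.
Intermediate landings: 5 × 1350 = 6750 mm.
Top and bottom landings: 2 × 1800 = 3600 mm.
Total = 26928 + 6750 + 3600 = 37278 mm.
= 37.28 m.

37.28 m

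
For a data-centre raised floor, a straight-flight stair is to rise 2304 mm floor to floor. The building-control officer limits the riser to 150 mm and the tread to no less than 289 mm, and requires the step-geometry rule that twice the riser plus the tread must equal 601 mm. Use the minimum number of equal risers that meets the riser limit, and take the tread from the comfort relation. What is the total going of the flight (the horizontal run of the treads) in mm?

At most 150 each: 2304/150 = 15.36, giving 16 risers.
R = 2304 ÷ 16 = 144 mm.
From 2R + T = 601: T = 601 − 288 = 313 mm.
16 risers give 15 treads; going = 15 × 313 = 4695 mm.

4695 mm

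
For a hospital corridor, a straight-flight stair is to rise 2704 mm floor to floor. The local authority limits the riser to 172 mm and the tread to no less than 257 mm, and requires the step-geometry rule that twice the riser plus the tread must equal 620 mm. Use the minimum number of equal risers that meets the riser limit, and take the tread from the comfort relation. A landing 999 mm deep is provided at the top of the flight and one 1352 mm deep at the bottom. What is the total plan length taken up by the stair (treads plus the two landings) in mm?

2704 / 172 = 15.721 → round up to 16 risers.
R = 2704 ÷ 16 = 169 mm.
Tread T = 620 − 2 × 169 = 282 mm (≥ 257 mm).
Treads = 16 − 1 = 15; going = 15 × 282 = 4230 mm.
Add landings: 4230 + 999 + 1352 = 6581 mm.

6581 mm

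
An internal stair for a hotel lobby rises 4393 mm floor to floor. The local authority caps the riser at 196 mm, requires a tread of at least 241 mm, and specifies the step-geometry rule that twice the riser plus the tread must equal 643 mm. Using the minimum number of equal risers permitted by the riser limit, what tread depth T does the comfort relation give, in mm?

261 mm

4393 / 196 = 22.413 → round up to 23 risers.
Each riser is 4393/23 = 191 mm (≤ 196 mm).
Tread T = 643 − 2 × 191 = 261 mm (≥ 241 mm).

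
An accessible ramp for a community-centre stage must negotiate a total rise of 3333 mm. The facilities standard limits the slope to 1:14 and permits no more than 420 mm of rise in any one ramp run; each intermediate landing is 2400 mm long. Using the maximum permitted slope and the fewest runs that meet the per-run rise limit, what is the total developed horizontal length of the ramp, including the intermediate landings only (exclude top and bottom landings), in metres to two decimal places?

⌈3333/420⌉ = 8 ramp runs. That means 7 intermediate landings.
Ramp run (horizontal) at 1:14: 3333 × 14 = 46662 mm.
7 intermediate landings contribute 7 × 2400 = 16800 mm.
Developed length = 46662 + 16800 = 63462 mm.
= 63.46 m.

63.46 m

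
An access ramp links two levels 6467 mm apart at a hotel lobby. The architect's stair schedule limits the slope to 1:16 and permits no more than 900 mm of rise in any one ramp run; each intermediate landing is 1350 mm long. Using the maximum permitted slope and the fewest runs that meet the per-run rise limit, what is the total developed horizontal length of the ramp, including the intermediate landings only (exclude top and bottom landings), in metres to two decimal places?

112.92 m

6467 / 900 = 7.186 → round up to 8 ramp runs. That means 7 intermediate landings.
Horizontal run for 6467 mm of rise at 1:16 is 6467 × 16 = 103472 mm.
Intermediate landings: 7 × 1350 = 9450 mm.
Developed length = 103472 + 9450 = 112922 mm.
= 112.92 m.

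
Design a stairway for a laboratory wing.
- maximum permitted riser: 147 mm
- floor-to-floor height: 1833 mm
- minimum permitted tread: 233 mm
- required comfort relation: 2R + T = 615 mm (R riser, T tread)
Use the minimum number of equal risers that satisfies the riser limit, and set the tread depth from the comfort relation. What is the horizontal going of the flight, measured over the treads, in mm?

3996 mm

1833 / 147 = 12.469 → round up to 13 risers.
R = 1833 ÷ 13 = 141 mm.
From 2R + T = 615: T = 615 − 282 = 333 mm.
Going = (13 − 1) × 333 = 3996 mm.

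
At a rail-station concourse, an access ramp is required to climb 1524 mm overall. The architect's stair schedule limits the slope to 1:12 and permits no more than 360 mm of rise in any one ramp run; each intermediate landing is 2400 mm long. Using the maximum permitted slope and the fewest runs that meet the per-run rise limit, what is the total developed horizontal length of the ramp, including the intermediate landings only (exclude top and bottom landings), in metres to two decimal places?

1524 / 360 = 4.233 → round up to 5 ramp runs. That means 4 intermediate landings.
Horizontal run for 1524 mm of rise at 1:12 is 1524 × 12 = 18288 mm.
4 intermediate landings contribute 4 × 2400 = 9600 mm.
Total developed length = 18288 + 9600 = 27888 mm.
= 27.89 m.

27.89 m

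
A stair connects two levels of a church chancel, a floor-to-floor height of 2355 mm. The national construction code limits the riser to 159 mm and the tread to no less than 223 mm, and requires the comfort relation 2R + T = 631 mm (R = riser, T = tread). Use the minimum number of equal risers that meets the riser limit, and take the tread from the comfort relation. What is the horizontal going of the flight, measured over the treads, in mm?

4438 mm

⌈2355/159⌉ = 15 risers.
Each riser is 2355/15 = 157 mm (≤ 159 mm).
From 2R + T = 631: T = 631 − 314 = 317 mm.
Going = (15 − 1) × 317 = 4438 mm.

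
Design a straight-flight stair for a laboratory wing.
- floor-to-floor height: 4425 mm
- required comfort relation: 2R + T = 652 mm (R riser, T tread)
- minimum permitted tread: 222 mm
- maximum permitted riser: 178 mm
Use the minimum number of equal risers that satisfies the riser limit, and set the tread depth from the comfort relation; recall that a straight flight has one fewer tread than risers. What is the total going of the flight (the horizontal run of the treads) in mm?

⌈4425/178⌉ = 25 risers.
Each riser is 4425/25 = 177 mm (≤ 178 mm).
T = 652 − 2·177 = 298 mm, which satisfies the 222 mm minimum.
Treads = 25 − 1 = 24; going = 24 × 298 = 7152 mm.

7152 mm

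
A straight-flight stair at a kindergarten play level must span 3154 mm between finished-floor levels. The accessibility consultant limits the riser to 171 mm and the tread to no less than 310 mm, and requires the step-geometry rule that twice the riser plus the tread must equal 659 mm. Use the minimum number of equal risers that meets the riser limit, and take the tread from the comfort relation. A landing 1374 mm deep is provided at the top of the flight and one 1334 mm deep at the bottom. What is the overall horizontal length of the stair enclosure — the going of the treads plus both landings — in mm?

8594 mm

3154 / 171 = 18.444 → round up to 19 risers.
Each riser is 3154/19 = 166 mm (≤ 171 mm).
T = 659 − 2·166 = 327 mm, which satisfies the 310 mm minimum.
Going = (19 − 1) × 327 = 5886 mm.
Add landings: 5886 + 1374 + 1334 = 8594 mm.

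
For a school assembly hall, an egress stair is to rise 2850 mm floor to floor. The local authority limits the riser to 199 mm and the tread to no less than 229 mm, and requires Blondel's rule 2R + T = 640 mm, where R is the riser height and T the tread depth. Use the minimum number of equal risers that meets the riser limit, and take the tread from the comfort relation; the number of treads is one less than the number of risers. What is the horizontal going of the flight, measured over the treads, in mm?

3640 mm

2850 / 199 = 14.322 → round up to 15 risers.
Riser R = 2850 / 15 = 190 mm, within the 199 mm limit.
From 2R + T = 640: T = 640 − 380 = 260 mm.
Going = (15 − 1) × 260 = 3640 mm.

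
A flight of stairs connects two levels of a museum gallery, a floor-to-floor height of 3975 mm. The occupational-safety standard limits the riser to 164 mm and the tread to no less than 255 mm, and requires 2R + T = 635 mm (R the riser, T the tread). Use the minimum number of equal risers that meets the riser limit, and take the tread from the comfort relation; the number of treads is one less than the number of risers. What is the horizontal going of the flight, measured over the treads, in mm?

3975 / 164 = 24.238 → round up to 25 risers.
Riser R = 3975 / 25 = 159 mm, within the 164 mm limit.
Tread T = 635 − 2 × 159 = 317 mm (≥ 255 mm).
Going = (25 − 1) × 317 = 7608 mm.

7608 mm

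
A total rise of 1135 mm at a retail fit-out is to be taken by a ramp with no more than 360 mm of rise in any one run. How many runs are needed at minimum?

1135 / 360 = 3.15, so 4 ramp runs are needed.

4 runs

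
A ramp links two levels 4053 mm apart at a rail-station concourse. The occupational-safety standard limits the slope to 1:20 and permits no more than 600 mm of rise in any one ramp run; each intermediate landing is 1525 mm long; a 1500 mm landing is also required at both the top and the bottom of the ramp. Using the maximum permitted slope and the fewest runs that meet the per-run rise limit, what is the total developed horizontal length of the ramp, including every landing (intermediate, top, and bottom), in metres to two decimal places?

93.21 m

4053 / 600 = 6.755 → round up to 7 ramp runs. That means 6 intermediate landings.
Horizontal run for 4053 mm of rise at 1:20 is 4053 × 20 = 81060 mm.
6 intermediate landings contribute 6 × 1525 = 9150 mm.
Top and bottom landings: 2 × 1500 = 3000 mm.
Total = 81060 + 9150 + 3000 = 93210 mm.
= 93.21 m.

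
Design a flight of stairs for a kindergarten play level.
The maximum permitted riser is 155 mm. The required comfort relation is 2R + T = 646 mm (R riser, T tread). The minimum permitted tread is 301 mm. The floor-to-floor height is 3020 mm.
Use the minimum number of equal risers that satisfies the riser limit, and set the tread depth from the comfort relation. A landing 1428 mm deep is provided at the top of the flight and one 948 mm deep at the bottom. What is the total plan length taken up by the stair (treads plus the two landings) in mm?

3020 / 155 = 19.484 → round up to 20 risers.
R = 3020 ÷ 20 = 151 mm.
T = 646 − 2·151 = 344 mm, which satisfies the 301 mm minimum.
Going = (20 − 1) × 344 = 6536 mm.
Enclosure = 6536 + 1428 + 948 = 8912 mm.

8912 mm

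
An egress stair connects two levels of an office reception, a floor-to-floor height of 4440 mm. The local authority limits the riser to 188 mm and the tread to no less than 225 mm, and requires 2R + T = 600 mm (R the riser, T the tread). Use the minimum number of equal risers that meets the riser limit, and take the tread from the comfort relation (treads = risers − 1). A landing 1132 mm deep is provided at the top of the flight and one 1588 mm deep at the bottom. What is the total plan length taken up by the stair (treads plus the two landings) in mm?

At most 188 each: 4440/188 = 23.62, giving 24 risers.
Each riser is 4440/24 = 185 mm (≤ 188 mm).
T = 600 − 2·185 = 230 mm, which satisfies the 225 mm minimum.
24 risers give 23 treads; going = 23 × 230 = 5290 mm.
Add landings: 5290 + 1132 + 1588 = 8010 mm.

8010 mm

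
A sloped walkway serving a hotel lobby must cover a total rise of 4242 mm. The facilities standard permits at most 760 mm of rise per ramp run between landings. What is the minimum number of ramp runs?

4242 / 760 = 5.58, so 6 ramp runs are needed.

6 runs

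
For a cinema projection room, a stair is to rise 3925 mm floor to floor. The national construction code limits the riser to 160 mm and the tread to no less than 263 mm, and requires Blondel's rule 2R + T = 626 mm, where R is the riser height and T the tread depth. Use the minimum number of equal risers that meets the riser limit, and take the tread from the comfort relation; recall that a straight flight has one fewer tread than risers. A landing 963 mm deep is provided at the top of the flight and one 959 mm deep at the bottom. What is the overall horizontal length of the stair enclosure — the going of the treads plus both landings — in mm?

9410 mm

3925 / 160 = 24.531 → round up to 25 risers.
Each riser is 3925/25 = 157 mm (≤ 160 mm).
Tread T = 626 − 2 × 157 = 312 mm (≥ 263 mm).
Treads = 25 − 1 = 24; going = 24 × 312 = 7488 mm.
Enclosure = 7488 + 963 + 959 = 9410 mm.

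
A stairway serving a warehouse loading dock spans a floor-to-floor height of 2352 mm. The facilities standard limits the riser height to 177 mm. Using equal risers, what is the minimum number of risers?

14 risers

⌈2352/177⌉ = 14 risers.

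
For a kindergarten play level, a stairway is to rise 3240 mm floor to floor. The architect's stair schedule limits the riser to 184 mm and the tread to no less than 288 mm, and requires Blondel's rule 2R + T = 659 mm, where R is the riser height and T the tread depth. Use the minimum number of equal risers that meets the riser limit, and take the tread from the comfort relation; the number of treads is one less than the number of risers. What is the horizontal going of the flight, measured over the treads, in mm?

5083 mm

3240 / 184 = 17.609 → round up to 18 risers.
R = 3240 ÷ 18 = 180 mm.
From 2R + T = 659: T = 659 − 360 = 299 mm.
Treads = 18 − 1 = 17; going = 17 × 299 = 5083 mm.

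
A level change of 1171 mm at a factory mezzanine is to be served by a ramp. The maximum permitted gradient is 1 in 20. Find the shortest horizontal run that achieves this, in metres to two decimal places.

23.42 m

At 1:20 the run is 20 × 1171 = 23420 mm.
23420 mm = 23.42 m.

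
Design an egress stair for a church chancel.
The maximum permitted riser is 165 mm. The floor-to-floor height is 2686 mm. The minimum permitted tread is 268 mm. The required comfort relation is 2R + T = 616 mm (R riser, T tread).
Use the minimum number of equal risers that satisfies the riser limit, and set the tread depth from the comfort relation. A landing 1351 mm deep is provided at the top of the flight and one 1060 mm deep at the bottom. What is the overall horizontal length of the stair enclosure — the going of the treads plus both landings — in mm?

⌈2686/165⌉ = 17 risers.
R = 2686 ÷ 17 = 158 mm.
From 2R + T = 616: T = 616 − 316 = 300 mm.
Going = (17 − 1) × 300 = 4800 mm.
Add landings: 4800 + 1351 + 1060 = 7211 mm.

7211 mm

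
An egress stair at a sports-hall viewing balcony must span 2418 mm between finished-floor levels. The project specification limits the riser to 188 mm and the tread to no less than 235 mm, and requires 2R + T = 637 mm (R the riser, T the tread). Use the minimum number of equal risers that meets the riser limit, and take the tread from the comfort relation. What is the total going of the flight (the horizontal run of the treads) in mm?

3180 mm

⌈2418/188⌉ = 13 risers.
R = 2418 ÷ 13 = 186 mm.
T = 637 − 2·186 = 265 mm, which satisfies the 235 mm minimum.
Treads = 13 − 1 = 12; going = 12 × 265 = 3180 mm.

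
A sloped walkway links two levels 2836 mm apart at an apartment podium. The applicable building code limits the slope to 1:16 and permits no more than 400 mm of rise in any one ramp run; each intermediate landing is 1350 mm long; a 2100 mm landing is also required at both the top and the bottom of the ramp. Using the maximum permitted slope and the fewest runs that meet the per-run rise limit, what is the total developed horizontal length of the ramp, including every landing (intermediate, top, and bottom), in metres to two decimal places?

59.03 m

At most 400 each: 2836/400 = 7.09, giving 8 ramp runs. That means 7 intermediate landings.
Horizontal run for 2836 mm of rise at 1:16 is 2836 × 16 = 45376 mm.
7 intermediate landings contribute 7 × 1350 = 9450 mm.
Top and bottom landings: 2 × 2100 = 4200 mm.
Total = 45376 + 9450 + 4200 = 59026 mm.
= 59.03 m.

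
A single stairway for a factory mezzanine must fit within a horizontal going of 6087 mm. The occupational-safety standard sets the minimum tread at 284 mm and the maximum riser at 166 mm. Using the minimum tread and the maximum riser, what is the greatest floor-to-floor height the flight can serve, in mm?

6087 / 284 = 21.43, so 21 treads fit.
Risers = treads + 1 = 22.
Maximum height = 22 × 166 = 3652 mm.

3652 mm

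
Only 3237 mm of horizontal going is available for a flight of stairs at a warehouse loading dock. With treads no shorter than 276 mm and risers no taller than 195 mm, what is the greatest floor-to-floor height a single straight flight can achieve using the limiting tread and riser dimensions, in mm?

3237 / 276 = 11.73, so 11 treads fit.
Risers = treads + 1 = 12.
Maximum height = 12 × 195 = 2340 mm.

2340 mm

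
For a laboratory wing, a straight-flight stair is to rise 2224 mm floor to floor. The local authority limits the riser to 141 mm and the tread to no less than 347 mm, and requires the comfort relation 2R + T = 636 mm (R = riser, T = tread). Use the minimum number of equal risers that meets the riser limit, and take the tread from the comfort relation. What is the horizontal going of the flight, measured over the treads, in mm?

5370 mm

2224 / 141 = 15.77, so 16 risers are needed.
Riser R = 2224 / 16 = 139 mm, within the 141 mm limit.
From 2R + T = 636: T = 636 − 278 = 358 mm.
Going = (16 − 1) × 358 = 5370 mm.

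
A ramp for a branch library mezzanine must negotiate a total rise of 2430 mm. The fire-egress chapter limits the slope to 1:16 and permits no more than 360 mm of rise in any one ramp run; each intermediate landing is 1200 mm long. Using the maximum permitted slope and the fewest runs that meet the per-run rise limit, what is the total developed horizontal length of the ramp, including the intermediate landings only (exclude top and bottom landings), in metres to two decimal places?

2430 / 360 = 6.75, so 7 ramp runs are needed. That means 6 intermediate landings.
Ramp run (horizontal) at 1:16: 2430 × 16 = 38880 mm.
6 intermediate landings contribute 6 × 1200 = 7200 mm.
Developed length = 38880 + 7200 = 46080 mm.
= 46.08 m.

46.08 m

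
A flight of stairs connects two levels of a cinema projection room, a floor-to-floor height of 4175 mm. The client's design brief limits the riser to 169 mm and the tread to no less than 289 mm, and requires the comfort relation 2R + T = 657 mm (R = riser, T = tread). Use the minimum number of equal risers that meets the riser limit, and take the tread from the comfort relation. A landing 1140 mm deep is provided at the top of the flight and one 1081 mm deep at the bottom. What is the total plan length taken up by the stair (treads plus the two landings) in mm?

⌈4175/169⌉ = 25 risers.
R = 4175 ÷ 25 = 167 mm.
T = 657 − 2·167 = 323 mm, which satisfies the 289 mm minimum.
Going = (25 − 1) × 323 = 7752 mm.
Enclosure = 7752 + 1140 + 1081 = 9973 mm.

9973 mm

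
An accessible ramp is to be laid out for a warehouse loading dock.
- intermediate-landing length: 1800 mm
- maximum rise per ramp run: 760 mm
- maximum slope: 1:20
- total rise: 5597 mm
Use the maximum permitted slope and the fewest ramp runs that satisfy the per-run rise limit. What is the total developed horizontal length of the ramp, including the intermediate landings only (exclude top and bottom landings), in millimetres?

5597 / 760 = 7.36, so 8 ramp runs are needed. That means 7 intermediate landings.
Horizontal run for 5597 mm of rise at 1:20 is 5597 × 20 = 111940 mm.
7 intermediate landings contribute 7 × 1800 = 12600 mm.
Total developed length = 111940 + 12600 = 124540 mm.

124540 mm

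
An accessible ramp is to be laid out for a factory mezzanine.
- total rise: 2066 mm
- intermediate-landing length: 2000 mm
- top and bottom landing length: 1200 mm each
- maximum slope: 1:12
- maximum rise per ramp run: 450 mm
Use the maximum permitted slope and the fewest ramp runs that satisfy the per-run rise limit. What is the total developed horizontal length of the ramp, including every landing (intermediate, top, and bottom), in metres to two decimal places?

35.19 m

At most 450 each: 2066/450 = 4.59, giving 5 ramp runs. That means 4 intermediate landings.
Ramp run (horizontal) at 1:12: 2066 × 12 = 24792 mm.
4 intermediate landings contribute 4 × 2000 = 8000 mm.
Top and bottom landings: 2 × 1200 = 2400 mm.
Total = 24792 + 8000 + 2400 = 35192 mm.
= 35.19 m.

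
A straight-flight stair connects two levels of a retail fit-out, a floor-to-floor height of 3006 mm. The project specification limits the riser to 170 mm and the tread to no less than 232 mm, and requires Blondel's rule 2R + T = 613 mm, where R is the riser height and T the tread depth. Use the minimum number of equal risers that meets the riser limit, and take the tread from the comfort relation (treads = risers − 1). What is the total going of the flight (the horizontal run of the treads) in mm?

4743 mm

3006 / 170 = 17.682 → round up to 18 risers.
R = 3006 ÷ 18 = 167 mm.
Tread T = 613 − 2 × 167 = 279 mm (≥ 232 mm).
Treads = 18 − 1 = 17; going = 17 × 279 = 4743 mm.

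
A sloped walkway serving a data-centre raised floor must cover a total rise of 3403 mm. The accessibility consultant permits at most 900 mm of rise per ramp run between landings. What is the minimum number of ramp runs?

3403 / 900 = 3.78, so 4 ramp runs are needed.

4 runs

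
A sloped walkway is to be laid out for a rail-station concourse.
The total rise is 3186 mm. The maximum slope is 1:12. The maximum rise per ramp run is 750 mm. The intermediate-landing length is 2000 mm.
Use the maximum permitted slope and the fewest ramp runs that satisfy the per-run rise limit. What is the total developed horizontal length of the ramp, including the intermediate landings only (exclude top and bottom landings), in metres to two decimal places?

46.23 m

At most 750 each: 3186/750 = 4.25, giving 5 ramp runs. That means 4 intermediate landings.
Ramp run (horizontal) at 1:12: 3186 × 12 = 38232 mm.
Intermediate landings: 4 × 2000 = 8000 mm.
Total developed length = 38232 + 8000 = 46232 mm.
= 46.23 m.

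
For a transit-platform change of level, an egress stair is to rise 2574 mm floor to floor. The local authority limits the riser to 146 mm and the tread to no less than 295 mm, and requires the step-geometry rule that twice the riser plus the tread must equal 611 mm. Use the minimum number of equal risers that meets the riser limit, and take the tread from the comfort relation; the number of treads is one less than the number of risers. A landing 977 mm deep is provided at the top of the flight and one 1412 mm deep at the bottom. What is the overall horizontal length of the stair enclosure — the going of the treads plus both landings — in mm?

7914 mm

At most 146 each: 2574/146 = 17.63, giving 18 risers.
Each riser is 2574/18 = 143 mm (≤ 146 mm).
From 2R + T = 611: T = 611 − 286 = 325 mm.
Going = (18 − 1) × 325 = 5525 mm.
Add landings: 5525 + 977 + 1412 = 7914 mm.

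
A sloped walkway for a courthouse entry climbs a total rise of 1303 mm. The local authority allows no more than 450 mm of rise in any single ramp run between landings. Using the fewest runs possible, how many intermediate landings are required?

⌈1303/450⌉ = 3 ramp runs.
3 runs are separated by 2 intermediate landings.

2 intermediate landings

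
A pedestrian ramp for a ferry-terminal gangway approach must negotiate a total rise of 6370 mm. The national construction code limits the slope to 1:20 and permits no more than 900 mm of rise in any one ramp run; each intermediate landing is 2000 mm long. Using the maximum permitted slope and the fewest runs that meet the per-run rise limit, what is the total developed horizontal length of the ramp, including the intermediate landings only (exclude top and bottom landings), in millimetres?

At most 900 each: 6370/900 = 7.08, giving 8 ramp runs. That means 7 intermediate landings.
Horizontal run for 6370 mm of rise at 1:20 is 6370 × 20 = 127400 mm.
Intermediate landings: 7 × 2000 = 14000 mm.
Total developed length = 127400 + 14000 = 141400 mm.

141400 mm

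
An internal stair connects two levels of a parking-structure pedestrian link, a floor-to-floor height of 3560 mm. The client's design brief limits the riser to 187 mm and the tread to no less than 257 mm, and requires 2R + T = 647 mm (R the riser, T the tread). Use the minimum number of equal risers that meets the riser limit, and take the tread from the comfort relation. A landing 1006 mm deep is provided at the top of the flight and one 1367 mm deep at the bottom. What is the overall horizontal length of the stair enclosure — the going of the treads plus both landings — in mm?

7902 mm

3560 / 187 = 19.037 → round up to 20 risers.
Riser R = 3560 / 20 = 178 mm, within the 187 mm limit.
From 2R + T = 647: T = 647 − 356 = 291 mm.
20 risers give 19 treads; going = 19 × 291 = 5529 mm.
Enclosure = 5529 + 1006 + 1367 = 7902 mm.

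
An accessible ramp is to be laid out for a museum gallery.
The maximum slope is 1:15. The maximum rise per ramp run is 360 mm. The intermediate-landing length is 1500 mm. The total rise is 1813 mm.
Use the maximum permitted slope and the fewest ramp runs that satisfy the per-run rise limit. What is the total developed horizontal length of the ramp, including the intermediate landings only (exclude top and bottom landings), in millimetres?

⌈1813/360⌉ = 6 ramp runs. That means 5 intermediate landings.
Horizontal run for 1813 mm of rise at 1:15 is 1813 × 15 = 27195 mm.
5 intermediate landings contribute 5 × 1500 = 7500 mm.
Total developed length = 27195 + 7500 = 34695 mm.

34695 mm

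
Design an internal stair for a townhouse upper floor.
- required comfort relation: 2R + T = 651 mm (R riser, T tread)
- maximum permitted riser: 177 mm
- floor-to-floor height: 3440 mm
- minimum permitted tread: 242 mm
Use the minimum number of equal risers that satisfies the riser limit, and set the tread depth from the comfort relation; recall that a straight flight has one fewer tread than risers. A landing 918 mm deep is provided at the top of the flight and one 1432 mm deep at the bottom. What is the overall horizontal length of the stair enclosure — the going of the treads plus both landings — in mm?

At most 177 each: 3440/177 = 19.44, giving 20 risers.
R = 3440 ÷ 20 = 172 mm.
T = 651 − 2·172 = 307 mm, which satisfies the 242 mm minimum.
20 risers give 19 treads; going = 19 × 307 = 5833 mm.
Add landings: 5833 + 918 + 1432 = 8183 mm.

8183 mm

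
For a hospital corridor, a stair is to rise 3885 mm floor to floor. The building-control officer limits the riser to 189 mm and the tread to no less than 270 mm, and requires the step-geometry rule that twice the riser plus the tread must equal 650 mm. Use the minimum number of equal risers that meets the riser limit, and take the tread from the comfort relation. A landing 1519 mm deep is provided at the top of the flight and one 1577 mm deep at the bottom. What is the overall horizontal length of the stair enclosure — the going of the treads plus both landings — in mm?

8696 mm

At most 189 each: 3885/189 = 20.56, giving 21 risers.
Each riser is 3885/21 = 185 mm (≤ 189 mm).
T = 650 − 2·185 = 280 mm, which satisfies the 270 mm minimum.
21 risers give 20 treads; going = 20 × 280 = 5600 mm.
Enclosure = 5600 + 1519 + 1577 = 8696 mm.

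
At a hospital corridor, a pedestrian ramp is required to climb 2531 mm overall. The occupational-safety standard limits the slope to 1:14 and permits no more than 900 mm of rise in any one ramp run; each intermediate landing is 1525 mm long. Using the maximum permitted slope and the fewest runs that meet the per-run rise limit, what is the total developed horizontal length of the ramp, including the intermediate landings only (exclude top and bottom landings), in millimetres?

2531 / 900 = 2.81, so 3 ramp runs are needed. That means 2 intermediate landings.
Horizontal run for 2531 mm of rise at 1:14 is 2531 × 14 = 35434 mm.
2 intermediate landings contribute 2 × 1525 = 3050 mm.
Developed length = 35434 + 3050 = 38484 mm.

38484 mm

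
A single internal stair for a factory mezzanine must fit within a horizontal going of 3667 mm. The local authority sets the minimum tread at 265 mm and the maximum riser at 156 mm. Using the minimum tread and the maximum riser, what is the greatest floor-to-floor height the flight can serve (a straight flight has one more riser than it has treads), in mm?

2184 mm

Treads that fit: ⌊3667 / 265⌋ = 13.
Risers = treads + 1 = 14.
Maximum height = 14 × 156 = 2184 mm.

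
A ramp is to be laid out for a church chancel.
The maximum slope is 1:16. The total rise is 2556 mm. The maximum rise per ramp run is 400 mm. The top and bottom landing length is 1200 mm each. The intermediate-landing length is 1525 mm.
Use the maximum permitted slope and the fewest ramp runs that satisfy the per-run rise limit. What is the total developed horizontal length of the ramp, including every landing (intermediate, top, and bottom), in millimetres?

52446 mm

⌈2556/400⌉ = 7 ramp runs. That means 6 intermediate landings.
Ramp run (horizontal) at 1:16: 2556 × 16 = 40896 mm.
Intermediate landings: 6 × 1525 = 9150 mm.
Top and bottom landings: 2 × 1200 = 2400 mm.
Total = 40896 + 9150 + 2400 = 52446 mm.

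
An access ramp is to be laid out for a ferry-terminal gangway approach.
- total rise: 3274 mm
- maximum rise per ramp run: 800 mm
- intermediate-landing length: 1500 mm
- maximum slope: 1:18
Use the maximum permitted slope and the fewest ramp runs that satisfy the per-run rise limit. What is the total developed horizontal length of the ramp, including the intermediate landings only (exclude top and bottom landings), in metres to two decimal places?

64.93 m

3274 / 800 = 4.09, so 5 ramp runs are needed. That means 4 intermediate landings.
Ramp run (horizontal) at 1:18: 3274 × 18 = 58932 mm.
Intermediate landings: 4 × 1500 = 6000 mm.
Developed length = 58932 + 6000 = 64932 mm.
= 64.93 m.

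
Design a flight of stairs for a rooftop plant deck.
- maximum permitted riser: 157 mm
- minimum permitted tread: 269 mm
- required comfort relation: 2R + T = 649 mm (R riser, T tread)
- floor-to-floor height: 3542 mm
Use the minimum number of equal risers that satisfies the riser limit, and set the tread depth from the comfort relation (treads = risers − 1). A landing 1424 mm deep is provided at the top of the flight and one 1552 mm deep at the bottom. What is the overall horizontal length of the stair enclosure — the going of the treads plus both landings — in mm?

10478 mm

⌈3542/157⌉ = 23 risers.
Each riser is 3542/23 = 154 mm (≤ 157 mm).
T = 649 − 2·154 = 341 mm, which satisfies the 269 mm minimum.
Going = (23 − 1) × 341 = 7502 mm.
Enclosure = 7502 + 1424 + 1552 = 10478 mm.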